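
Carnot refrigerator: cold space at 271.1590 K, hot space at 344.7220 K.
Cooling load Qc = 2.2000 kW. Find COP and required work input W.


COP = 271.1590 / 73.5630 = 3.6861
W = 2.2000 / 3.6861 = 0.5968 kW

COP = 3.6861, W = 0.5968 kW


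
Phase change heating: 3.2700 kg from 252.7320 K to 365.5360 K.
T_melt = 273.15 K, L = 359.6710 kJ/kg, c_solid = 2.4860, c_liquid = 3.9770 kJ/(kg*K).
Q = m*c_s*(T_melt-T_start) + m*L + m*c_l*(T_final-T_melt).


Q1 (sensible, solid) = 3.2700 * 2.4860 * 20.4180 = 165.9824 kJ
Q2 (latent) = 3.2700 * 359.6710 = 1176.1242 kJ
Q3 (sensible, liquid) = 3.2700 * 3.9770 * 92.3860 = 1201.4605 kJ
Q_total = 2543.5671 kJ

2543.5671 kJ


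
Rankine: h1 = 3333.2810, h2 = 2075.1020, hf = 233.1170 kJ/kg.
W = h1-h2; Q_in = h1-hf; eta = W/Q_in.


W = 1258.1790 kJ/kg
Q_in = 3100.1640 kJ/kg
eta = 0.4058 = 40.5843%

eta = 40.5843%


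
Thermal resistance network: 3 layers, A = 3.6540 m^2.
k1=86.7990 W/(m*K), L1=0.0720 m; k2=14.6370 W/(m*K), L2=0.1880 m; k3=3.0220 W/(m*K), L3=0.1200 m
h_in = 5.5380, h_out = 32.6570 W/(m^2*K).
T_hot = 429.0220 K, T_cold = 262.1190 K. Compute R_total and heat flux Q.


R_conv_in = 1/(5.5380*3.6540) = 0.0494
R_1 = 0.0720/(86.7990*3.6540) = 0.0002
R_2 = 0.1880/(14.6370*3.6540) = 0.0035
R_3 = 0.1200/(3.0220*3.6540) = 0.0109
R_conv_out = 1/(32.6570*3.6540) = 0.0084
R_total = 0.0724 K/W
Q = 166.9030 / 0.0724 = 2305.0742 W

R_total = 0.0724 K/W, Q = 2305.0742 W


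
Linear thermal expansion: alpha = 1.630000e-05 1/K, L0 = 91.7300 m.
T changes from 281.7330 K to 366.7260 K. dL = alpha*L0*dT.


dT = 84.9930 K
dL = 1.630000e-05 * 91.7300 * 84.9930 = 0.127081 m
L_final = 91.857081 m

dL = 0.127081 m


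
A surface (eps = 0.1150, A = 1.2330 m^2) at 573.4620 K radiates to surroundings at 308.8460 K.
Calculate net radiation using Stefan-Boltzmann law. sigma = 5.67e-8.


T^4 = 1.0815e+11
Tsurr^4 = 9.0985e+09
Q = 0.1150 * 5.67e-8 * 1.2330 * 9.9050e+10 = 796.3363 W

796.3363 W


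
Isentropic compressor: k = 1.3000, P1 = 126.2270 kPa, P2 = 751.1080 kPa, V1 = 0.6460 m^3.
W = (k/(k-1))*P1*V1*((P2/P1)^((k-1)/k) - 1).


(k-1)/k = 0.2308
(P2/P1)^exp = 1.5092
W = 4.3333 * 126.2270 * 0.6460 * (1.5092 - 1) = 179.9211 kJ

179.9211 kJ


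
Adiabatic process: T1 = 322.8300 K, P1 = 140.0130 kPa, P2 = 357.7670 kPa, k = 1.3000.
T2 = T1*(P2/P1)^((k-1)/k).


(k-1)/k = 0.2308
(P2/P1)^exp = 1.2417
T2 = 322.8300 * 1.2417 = 400.8636 K

400.8636 K


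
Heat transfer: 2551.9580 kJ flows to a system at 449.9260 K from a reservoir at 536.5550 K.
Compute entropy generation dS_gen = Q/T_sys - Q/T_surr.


dS_sys = 2551.9580/449.9260 = 5.6720 kJ/K
dS_surr = -2551.9580/536.5550 = -4.7562 kJ/K
dS_gen = 5.6720 - 4.7562 = 0.9158 kJ/K (irreversible)

dS_gen = 0.9158 kJ/K, irreversible


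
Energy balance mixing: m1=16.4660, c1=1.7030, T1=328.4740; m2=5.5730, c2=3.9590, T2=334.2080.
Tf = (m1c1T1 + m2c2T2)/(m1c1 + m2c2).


num = 16584.7364
den = 50.1051
Tf = 330.9989 K

330.9989 K


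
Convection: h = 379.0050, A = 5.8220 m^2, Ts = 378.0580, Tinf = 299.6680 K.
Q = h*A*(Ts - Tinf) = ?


dT = 78.3900 K
Q = 379.0050 * 5.8220 * 78.3900 = 172972.7958 W

172972.7958 W


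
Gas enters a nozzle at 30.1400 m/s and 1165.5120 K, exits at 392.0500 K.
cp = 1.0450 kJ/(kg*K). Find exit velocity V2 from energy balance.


dT = 773.4620 K
2*cp*1000*dT = 1616535.5800
V1^2 = 908.4196
V2 = sqrt(1617443.9996) = 1271.7877 m/s

1271.7877 m/s


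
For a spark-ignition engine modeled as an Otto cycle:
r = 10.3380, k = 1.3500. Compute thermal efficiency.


r^(k-1) = 2.2649
eta = 1 - 1/2.2649 = 0.5585 = 55.8483%

55.8483%


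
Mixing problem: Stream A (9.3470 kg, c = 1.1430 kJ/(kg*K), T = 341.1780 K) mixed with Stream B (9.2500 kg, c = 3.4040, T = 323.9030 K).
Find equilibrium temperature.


num = 13843.7502
den = 42.1706
Tf = 328.2795 K

328.2795 K


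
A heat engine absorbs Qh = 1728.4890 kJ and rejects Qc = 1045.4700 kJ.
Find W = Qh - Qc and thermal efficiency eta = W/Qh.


W = 1728.4890 - 1045.4700 = 683.0190 kJ
eta = 683.0190 / 1728.4890 = 0.3952 = 39.5154%

W = 683.0190 kJ, eta = 39.5154%


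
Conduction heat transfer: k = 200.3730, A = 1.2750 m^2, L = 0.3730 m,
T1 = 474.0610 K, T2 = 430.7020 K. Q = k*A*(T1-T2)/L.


dT = 43.3590 K
Q = 200.3730 * 1.2750 * 43.3590 / 0.3730 = 29697.4945 W

29697.4945 W


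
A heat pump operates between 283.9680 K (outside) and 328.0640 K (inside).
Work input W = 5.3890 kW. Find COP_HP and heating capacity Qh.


COP = 328.0640 / 44.0960 = 7.4398
Qh = 7.4398 * 5.3890 = 40.0929 kW

COP = 7.4398, Qh = 40.0929 kW


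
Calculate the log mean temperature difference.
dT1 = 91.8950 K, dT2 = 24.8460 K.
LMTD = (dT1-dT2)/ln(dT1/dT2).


dT1/dT2 = 3.6986
ln(dT1/dT2) = 1.3079
LMTD = 67.0490 / 1.3079 = 51.2627 K

51.2627 K


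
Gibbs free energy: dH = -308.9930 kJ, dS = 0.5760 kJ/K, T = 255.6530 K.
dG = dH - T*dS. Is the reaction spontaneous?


T*dS = 255.6530 * 0.5760 = 147.2561 kJ
dG = -308.9930 - 147.2561 = -456.2491 kJ (spontaneous)

dG = -456.2491 kJ, spontaneous


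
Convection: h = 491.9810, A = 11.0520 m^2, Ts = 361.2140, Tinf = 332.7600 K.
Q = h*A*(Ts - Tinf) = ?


dT = 28.4540 K
Q = 491.9810 * 11.0520 * 28.4540 = 154715.0401 W

154715.0401 W


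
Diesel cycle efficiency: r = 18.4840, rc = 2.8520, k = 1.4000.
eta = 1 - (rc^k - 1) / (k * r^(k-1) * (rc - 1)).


r^(k-1) = 3.2116
rc^k = 4.3372
eta = 0.5992 = 59.9230%

59.9230%


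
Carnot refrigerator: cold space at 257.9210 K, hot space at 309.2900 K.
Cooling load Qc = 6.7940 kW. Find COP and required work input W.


COP = 257.9210 / 51.3690 = 5.0209
W = 6.7940 / 5.0209 = 1.3531 kW

COP = 5.0209, W = 1.3531 kW


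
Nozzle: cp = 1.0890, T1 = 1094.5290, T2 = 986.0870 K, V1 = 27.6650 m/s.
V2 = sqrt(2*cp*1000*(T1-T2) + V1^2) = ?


dT = 108.4420 K
2*cp*1000*dT = 236186.6760
V1^2 = 765.3522
V2 = sqrt(236952.0282) = 486.7772 m/s

486.7772 m/s


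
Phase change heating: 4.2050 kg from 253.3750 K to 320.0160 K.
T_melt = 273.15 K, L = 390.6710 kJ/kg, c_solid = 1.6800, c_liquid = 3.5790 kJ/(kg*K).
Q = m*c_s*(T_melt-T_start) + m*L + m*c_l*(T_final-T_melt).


Q1 (sensible, solid) = 4.2050 * 1.6800 * 19.7750 = 139.6985 kJ
Q2 (latent) = 4.2050 * 390.6710 = 1642.7716 kJ
Q3 (sensible, liquid) = 4.2050 * 3.5790 * 46.8660 = 705.3190 kJ
Q_total = 2487.7891 kJ

2487.7891 kJ


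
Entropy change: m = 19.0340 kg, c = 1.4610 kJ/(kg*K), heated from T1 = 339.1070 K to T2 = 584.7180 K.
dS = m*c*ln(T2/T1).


T2/T1 = 1.7243
ln(T2/T1) = 0.5448
dS = 19.0340 * 1.4610 * 0.5448 = 15.1506 kJ/K

15.1506 kJ/K


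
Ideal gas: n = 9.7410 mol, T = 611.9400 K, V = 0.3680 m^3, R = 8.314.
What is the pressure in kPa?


P = nRT/V = 9.7410 * 8.314 * 611.9400 / 0.3680
= 49558.9853 / 0.3680 = 134671.1557 Pa = 134.6712 kPa

134.6712 kPa


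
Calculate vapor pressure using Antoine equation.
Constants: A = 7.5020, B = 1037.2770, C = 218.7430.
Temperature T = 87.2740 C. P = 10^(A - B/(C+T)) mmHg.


C+T = 306.0170
B/(C+T) = 3.3896
log10(P) = 7.5020 - 3.3896 = 4.1124
P = 10^4.1124 = 12953.7107 mmHg

12953.7107 mmHg


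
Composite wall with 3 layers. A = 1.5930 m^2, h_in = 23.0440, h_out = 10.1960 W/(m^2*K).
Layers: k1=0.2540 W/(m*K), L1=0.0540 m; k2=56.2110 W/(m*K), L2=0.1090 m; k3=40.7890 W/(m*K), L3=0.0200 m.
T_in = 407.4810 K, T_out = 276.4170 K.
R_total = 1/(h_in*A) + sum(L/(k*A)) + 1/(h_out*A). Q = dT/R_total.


R_conv_in = 1/(23.0440*1.5930) = 0.0272
R_1 = 0.0540/(0.2540*1.5930) = 0.1335
R_2 = 0.1090/(56.2110*1.5930) = 0.0012
R_3 = 0.0200/(40.7890*1.5930) = 0.0003
R_conv_out = 1/(10.1960*1.5930) = 0.0616
R_total = 0.2238 K/W
Q = 131.0640 / 0.2238 = 585.6507 W

R_total = 0.2238 K/W, Q = 585.6507 W


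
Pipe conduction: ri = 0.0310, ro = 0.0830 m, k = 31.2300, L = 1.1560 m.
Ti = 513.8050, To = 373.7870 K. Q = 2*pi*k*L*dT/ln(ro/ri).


dT = 140.0180 K
ln(ro/ri) = 0.9849
Q = 2*pi*31.2300*1.1560*140.0180 / 0.9849 = 32249.4243 W

32249.4243 W


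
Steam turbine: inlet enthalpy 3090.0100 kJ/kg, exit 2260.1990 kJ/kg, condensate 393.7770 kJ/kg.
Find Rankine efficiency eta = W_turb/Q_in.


W = 829.8110 kJ/kg
Q_in = 2696.2330 kJ/kg
eta = 0.3078 = 30.7767%

eta = 30.7767%


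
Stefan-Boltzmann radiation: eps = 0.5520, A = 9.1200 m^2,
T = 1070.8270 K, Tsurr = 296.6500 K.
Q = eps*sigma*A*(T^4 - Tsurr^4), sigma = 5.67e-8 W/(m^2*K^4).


T^4 = 1.3149e+12
Tsurr^4 = 7.7442e+09
Q = 0.5520 * 5.67e-8 * 9.1200 * 1.3071e+12 = 373103.0156 W

373103.0156 W


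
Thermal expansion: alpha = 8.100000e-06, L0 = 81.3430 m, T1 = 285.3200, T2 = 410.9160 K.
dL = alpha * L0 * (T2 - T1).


dT = 125.5960 K
dL = 8.100000e-06 * 81.3430 * 125.5960 = 0.082752 m
L_final = 81.425752 m

dL = 0.082752 m


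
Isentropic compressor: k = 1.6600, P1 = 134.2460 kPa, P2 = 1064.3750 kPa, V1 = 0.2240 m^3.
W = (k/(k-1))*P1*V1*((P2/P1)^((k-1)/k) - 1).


(k-1)/k = 0.3976
(P2/P1)^exp = 2.2778
W = 2.5152 * 134.2460 * 0.2240 * (2.2778 - 1) = 96.6424 kJ

96.6424 kJ


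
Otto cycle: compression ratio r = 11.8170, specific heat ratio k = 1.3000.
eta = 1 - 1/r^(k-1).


r^(k-1) = 2.0977
eta = 1 - 1/2.0977 = 0.5233 = 52.3297%

52.3297%


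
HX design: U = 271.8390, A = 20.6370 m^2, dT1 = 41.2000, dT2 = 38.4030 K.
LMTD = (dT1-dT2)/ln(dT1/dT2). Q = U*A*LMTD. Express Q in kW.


LMTD = 39.7851 K
Q = 271.8390 * 20.6370 * 39.7851 = 223192.1653 W = 223.1922 kW

223.1922 kW


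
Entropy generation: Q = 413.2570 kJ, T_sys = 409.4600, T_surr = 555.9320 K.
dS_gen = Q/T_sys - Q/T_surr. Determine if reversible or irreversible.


dS_sys = 413.2570/409.4600 = 1.0093 kJ/K
dS_surr = -413.2570/555.9320 = -0.7434 kJ/K
dS_gen = 1.0093 - 0.7434 = 0.2659 kJ/K (irreversible)

dS_gen = 0.2659 kJ/K, irreversible


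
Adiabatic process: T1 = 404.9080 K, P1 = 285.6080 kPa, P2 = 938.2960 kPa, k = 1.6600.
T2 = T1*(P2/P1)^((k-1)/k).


(k-1)/k = 0.3976
(P2/P1)^exp = 1.6047
T2 = 404.9080 * 1.6047 = 649.7397 K

649.7397 K


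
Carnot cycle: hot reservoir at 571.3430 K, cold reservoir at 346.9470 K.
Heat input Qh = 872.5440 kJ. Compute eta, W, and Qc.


eta = 1 - 346.9470/571.3430 = 0.3928
W = 0.3928 * 872.5440 = 342.6932 kJ
Qc = 872.5440 - 342.6932 = 529.8508 kJ

eta = 39.2752%, W = 342.6932 kJ, Qc = 529.8508 kJ


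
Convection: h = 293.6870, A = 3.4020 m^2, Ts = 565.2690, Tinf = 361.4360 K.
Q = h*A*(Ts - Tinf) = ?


dT = 203.8330 K
Q = 293.6870 * 3.4020 * 203.8330 = 203654.2739 W

203654.2739 W


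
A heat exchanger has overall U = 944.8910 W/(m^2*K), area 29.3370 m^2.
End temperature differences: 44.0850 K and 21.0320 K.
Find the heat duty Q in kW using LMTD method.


LMTD = 31.1496 K
Q = 944.8910 * 29.3370 * 31.1496 = 863474.3129 W = 863.4743 kW

863.4743 kW


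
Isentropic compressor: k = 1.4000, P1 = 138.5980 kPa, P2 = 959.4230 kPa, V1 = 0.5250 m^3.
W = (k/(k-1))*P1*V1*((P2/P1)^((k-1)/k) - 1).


(k-1)/k = 0.2857
(P2/P1)^exp = 1.7381
W = 3.5000 * 138.5980 * 0.5250 * (1.7381 - 1) = 187.9723 kJ

187.9723 kJ


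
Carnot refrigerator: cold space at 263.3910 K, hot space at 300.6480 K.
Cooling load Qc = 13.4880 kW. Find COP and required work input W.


COP = 263.3910 / 37.2570 = 7.0696
W = 13.4880 / 7.0696 = 1.9079 kW

COP = 7.0696, W = 1.9079 kW


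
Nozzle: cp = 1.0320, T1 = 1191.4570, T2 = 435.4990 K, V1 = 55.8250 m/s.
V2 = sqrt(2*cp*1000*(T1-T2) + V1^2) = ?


dT = 755.9580 K
2*cp*1000*dT = 1560297.3120
V1^2 = 3116.4306
V2 = sqrt(1563413.7426) = 1250.3654 m/s

1250.3654 m/s


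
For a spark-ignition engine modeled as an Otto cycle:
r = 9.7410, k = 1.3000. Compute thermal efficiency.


r^(k-1) = 1.9796
eta = 1 - 1/1.9796 = 0.4949 = 49.4852%

49.4852%


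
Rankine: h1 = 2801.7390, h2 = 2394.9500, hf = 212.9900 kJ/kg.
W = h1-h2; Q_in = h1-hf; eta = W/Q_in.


W = 406.7890 kJ/kg
Q_in = 2588.7490 kJ/kg
eta = 0.1571 = 15.7137%

eta = 15.7137%


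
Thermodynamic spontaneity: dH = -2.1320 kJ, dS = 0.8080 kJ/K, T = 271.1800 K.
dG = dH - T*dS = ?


T*dS = 271.1800 * 0.8080 = 219.1134 kJ
dG = -2.1320 - 219.1134 = -221.2454 kJ (spontaneous)

dG = -221.2454 kJ, spontaneous


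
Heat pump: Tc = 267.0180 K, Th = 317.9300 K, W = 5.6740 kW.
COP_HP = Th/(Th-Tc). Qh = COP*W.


COP = 317.9300 / 50.9120 = 6.2447
Qh = 6.2447 * 5.6740 = 35.4324 kW

COP = 6.2447, Qh = 35.4324 kW


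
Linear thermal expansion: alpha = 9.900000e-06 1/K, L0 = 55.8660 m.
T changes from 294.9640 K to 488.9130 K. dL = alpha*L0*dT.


dT = 193.9490 K
dL = 9.900000e-06 * 55.8660 * 193.9490 = 0.107268 m
L_final = 55.973268 m

dL = 0.107268 m


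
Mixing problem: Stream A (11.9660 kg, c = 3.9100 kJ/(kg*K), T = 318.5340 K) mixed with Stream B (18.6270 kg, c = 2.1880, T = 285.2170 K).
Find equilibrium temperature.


num = 26527.5381
den = 87.5429
Tf = 303.0232 K

303.0232 K


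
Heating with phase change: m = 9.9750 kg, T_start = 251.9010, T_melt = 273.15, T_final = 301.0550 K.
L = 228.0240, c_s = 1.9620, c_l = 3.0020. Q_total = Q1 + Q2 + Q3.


Q1 (sensible, solid) = 9.9750 * 1.9620 * 21.2490 = 415.8631 kJ
Q2 (latent) = 9.9750 * 228.0240 = 2274.5394 kJ
Q3 (sensible, liquid) = 9.9750 * 3.0020 * 27.9050 = 835.6138 kJ
Q_total = 3526.0163 kJ

3526.0163 kJ


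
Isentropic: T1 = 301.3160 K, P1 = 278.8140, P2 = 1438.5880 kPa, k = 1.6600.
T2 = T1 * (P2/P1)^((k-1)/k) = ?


(k-1)/k = 0.3976
(P2/P1)^exp = 1.9201
T2 = 301.3160 * 1.9201 = 578.5672 K

578.5672 K


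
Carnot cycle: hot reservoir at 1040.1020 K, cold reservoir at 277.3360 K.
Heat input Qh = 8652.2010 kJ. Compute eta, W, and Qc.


eta = 1 - 277.3360/1040.1020 = 0.7334
W = 0.7334 * 8652.2010 = 6345.1515 kJ
Qc = 8652.2010 - 6345.1515 = 2307.0495 kJ

eta = 73.3357%, W = 6345.1515 kJ, Qc = 2307.0495 kJ


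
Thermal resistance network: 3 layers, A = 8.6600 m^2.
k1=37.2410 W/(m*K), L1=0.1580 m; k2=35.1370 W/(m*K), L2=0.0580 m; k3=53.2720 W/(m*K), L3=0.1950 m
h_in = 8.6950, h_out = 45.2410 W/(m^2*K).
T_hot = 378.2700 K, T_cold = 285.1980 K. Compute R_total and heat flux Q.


R_conv_in = 1/(8.6950*8.6600) = 0.0133
R_1 = 0.1580/(37.2410*8.6600) = 0.0005
R_2 = 0.0580/(35.1370*8.6600) = 0.0002
R_3 = 0.1950/(53.2720*8.6600) = 0.0004
R_conv_out = 1/(45.2410*8.6600) = 0.0026
R_total = 0.0169 K/W
Q = 93.0720 / 0.0169 = 5495.4943 W

R_total = 0.0169 K/W, Q = 5495.4943 W


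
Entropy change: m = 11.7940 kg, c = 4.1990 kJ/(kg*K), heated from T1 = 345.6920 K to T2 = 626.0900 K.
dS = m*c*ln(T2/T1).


T2/T1 = 1.8111
ln(T2/T1) = 0.5939
dS = 11.7940 * 4.1990 * 0.5939 = 29.4140 kJ/K

29.4140 kJ/K


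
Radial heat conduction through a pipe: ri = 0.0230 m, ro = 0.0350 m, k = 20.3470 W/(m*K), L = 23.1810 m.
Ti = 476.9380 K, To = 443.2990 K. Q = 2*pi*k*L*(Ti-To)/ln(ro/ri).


dT = 33.6390 K
ln(ro/ri) = 0.4199
Q = 2*pi*20.3470*23.1810*33.6390 / 0.4199 = 237441.9017 W

237441.9017 W


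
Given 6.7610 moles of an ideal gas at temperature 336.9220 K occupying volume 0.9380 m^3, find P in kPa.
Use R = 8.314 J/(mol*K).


P = nRT/V = 6.7610 * 8.314 * 336.9220 / 0.9380
= 18938.7070 / 0.9380 = 20190.5192 Pa = 20.1905 kPa

20.1905 kPa


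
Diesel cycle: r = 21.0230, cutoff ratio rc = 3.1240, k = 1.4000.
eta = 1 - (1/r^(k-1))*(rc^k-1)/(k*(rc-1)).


r^(k-1) = 3.3813
rc^k = 4.9271
eta = 0.6094 = 60.9414%

60.9414%


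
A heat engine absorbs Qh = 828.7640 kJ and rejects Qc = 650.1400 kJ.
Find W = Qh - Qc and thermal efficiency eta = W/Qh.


W = 828.7640 - 650.1400 = 178.6240 kJ
eta = 178.6240 / 828.7640 = 0.2155 = 21.5531%

W = 178.6240 kJ, eta = 21.5531%


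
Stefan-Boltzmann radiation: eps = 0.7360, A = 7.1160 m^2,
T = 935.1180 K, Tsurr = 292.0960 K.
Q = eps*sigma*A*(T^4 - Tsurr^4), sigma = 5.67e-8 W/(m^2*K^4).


T^4 = 7.6466e+11
Tsurr^4 = 7.2795e+09
Q = 0.7360 * 5.67e-8 * 7.1160 * 7.5738e+11 = 224909.7030 W

224909.7030 W


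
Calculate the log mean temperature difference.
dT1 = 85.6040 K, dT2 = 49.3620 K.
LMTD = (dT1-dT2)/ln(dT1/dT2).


dT1/dT2 = 1.7342
ln(dT1/dT2) = 0.5506
LMTD = 36.2420 / 0.5506 = 65.8286 K

65.8286 K


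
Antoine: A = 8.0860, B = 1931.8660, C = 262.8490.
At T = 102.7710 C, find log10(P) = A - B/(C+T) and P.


C+T = 365.6200
B/(C+T) = 5.2838
log10(P) = 8.0860 - 5.2838 = 2.8022
P = 10^2.8022 = 634.1495 mmHg

634.1495 mmHg


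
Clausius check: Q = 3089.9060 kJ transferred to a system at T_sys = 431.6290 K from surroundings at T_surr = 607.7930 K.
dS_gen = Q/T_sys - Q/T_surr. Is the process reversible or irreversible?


dS_sys = 3089.9060/431.6290 = 7.1587 kJ/K
dS_surr = -3089.9060/607.7930 = -5.0838 kJ/K
dS_gen = 7.1587 - 5.0838 = 2.0749 kJ/K (irreversible)

dS_gen = 2.0749 kJ/K, irreversible


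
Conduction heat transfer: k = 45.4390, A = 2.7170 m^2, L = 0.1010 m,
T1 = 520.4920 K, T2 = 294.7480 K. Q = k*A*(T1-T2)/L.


dT = 225.7440 K
Q = 45.4390 * 2.7170 * 225.7440 / 0.1010 = 275939.1015 W

275939.1015 W


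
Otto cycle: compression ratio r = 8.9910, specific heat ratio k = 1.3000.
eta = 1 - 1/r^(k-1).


r^(k-1) = 1.9326
eta = 1 - 1/1.9326 = 0.4826 = 48.2563%

48.2563%


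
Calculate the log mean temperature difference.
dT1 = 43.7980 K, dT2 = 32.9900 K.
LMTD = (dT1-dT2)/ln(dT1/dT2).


dT1/dT2 = 1.3276
ln(dT1/dT2) = 0.2834
LMTD = 10.8080 / 0.2834 = 38.1391 K

38.1391 K


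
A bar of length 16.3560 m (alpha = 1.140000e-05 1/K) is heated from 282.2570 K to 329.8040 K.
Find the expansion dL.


dT = 47.5470 K
dL = 1.140000e-05 * 16.3560 * 47.5470 = 0.008866 m
L_final = 16.364866 m

dL = 0.008866 m


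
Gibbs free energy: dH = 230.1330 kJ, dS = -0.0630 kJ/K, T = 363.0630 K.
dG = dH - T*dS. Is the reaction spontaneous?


T*dS = 363.0630 * -0.0630 = -22.8730 kJ
dG = 230.1330 + 22.8730 = 253.0060 kJ (non-spontaneous)

dG = 253.0060 kJ, non-spontaneous


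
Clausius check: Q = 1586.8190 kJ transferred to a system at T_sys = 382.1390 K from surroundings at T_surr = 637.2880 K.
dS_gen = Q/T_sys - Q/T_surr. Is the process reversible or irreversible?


dS_sys = 1586.8190/382.1390 = 4.1525 kJ/K
dS_surr = -1586.8190/637.2880 = -2.4900 kJ/K
dS_gen = 4.1525 - 2.4900 = 1.6625 kJ/K (irreversible)

dS_gen = 1.6625 kJ/K, irreversible


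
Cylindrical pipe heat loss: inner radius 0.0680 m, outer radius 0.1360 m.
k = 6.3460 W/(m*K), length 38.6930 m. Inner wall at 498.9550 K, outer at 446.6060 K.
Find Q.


dT = 52.3490 K
ln(ro/ri) = 0.6931
Q = 2*pi*6.3460*38.6930*52.3490 / 0.6931 = 116518.6028 W

116518.6028 W


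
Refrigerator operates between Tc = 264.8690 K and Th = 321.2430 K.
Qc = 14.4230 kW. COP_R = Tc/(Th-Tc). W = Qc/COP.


COP = 264.8690 / 56.3740 = 4.6984
W = 14.4230 / 4.6984 = 3.0698 kW

COP = 4.6984, W = 3.0698 kW


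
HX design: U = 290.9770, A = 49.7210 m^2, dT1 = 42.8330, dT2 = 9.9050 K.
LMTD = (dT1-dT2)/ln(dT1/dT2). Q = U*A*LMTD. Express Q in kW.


LMTD = 22.4877 K
Q = 290.9770 * 49.7210 * 22.4877 = 325344.1156 W = 325.3441 kW

325.3441 kW


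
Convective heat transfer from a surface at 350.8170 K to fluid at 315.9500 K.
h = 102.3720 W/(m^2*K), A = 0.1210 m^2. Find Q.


dT = 34.8670 K
Q = 102.3720 * 0.1210 * 34.8670 = 431.8979 W

431.8979 W


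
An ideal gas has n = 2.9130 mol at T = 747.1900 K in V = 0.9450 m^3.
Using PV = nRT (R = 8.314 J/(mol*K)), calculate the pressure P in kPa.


P = nRT/V = 2.9130 * 8.314 * 747.1900 / 0.9450
= 18095.9570 / 0.9450 = 19149.1609 Pa = 19.1492 kPa

19.1492 kPa


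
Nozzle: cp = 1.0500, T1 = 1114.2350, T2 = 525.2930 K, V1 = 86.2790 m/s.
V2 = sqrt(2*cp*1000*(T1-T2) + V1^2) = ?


dT = 588.9420 K
2*cp*1000*dT = 1236778.2000
V1^2 = 7444.0658
V2 = sqrt(1244222.2658) = 1115.4471 m/s

1115.4471 m/s


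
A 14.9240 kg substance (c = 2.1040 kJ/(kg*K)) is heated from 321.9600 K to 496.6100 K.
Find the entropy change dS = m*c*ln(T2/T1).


T2/T1 = 1.5425
ln(T2/T1) = 0.4334
dS = 14.9240 * 2.1040 * 0.4334 = 13.6081 kJ/K

13.6081 kJ/K


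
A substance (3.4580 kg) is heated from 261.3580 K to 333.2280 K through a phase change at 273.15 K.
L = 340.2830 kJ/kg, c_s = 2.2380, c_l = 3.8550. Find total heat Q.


Q1 (sensible, solid) = 3.4580 * 2.2380 * 11.7920 = 91.2583 kJ
Q2 (latent) = 3.4580 * 340.2830 = 1176.6986 kJ
Q3 (sensible, liquid) = 3.4580 * 3.8550 * 60.0780 = 800.8752 kJ
Q_total = 2068.8321 kJ

2068.8321 kJ


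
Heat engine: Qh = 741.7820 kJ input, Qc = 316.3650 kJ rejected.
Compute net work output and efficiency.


W = 741.7820 - 316.3650 = 425.4170 kJ
eta = 425.4170 / 741.7820 = 0.5735 = 57.3507%

W = 425.4170 kJ, eta = 57.3507%


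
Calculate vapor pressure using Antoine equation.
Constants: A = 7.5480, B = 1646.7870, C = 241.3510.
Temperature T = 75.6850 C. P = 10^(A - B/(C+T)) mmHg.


C+T = 317.0360
B/(C+T) = 5.1943
log10(P) = 7.5480 - 5.1943 = 2.3537
P = 10^2.3537 = 225.7762 mmHg

225.7762 mmHg


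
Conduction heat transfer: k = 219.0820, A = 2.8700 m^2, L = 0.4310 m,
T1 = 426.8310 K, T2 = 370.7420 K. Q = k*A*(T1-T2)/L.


dT = 56.0890 K
Q = 219.0820 * 2.8700 * 56.0890 / 0.4310 = 81825.5665 W

81825.5665 W


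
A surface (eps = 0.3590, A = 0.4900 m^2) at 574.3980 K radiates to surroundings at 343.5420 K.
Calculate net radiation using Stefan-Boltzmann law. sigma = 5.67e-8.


T^4 = 1.0886e+11
Tsurr^4 = 1.3929e+10
Q = 0.3590 * 5.67e-8 * 0.4900 * 9.4927e+10 = 946.8096 W

946.8096 W


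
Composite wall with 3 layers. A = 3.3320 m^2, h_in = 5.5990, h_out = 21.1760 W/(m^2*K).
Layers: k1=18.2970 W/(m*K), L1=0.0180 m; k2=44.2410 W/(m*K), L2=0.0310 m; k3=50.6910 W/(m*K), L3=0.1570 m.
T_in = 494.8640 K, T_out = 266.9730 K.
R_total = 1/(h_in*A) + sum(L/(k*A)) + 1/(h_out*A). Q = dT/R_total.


R_conv_in = 1/(5.5990*3.3320) = 0.0536
R_1 = 0.0180/(18.2970*3.3320) = 0.0003
R_2 = 0.0310/(44.2410*3.3320) = 0.0002
R_3 = 0.1570/(50.6910*3.3320) = 0.0009
R_conv_out = 1/(21.1760*3.3320) = 0.0142
R_total = 0.0692 K/W
Q = 227.8910 / 0.0692 = 3292.7389 W

R_total = 0.0692 K/W, Q = 3292.7389 W


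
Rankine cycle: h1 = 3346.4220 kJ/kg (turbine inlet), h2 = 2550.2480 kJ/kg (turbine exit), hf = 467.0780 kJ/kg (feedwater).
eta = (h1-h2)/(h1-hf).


W = 796.1740 kJ/kg
Q_in = 2879.3440 kJ/kg
eta = 0.2765 = 27.6512%

eta = 27.6512%


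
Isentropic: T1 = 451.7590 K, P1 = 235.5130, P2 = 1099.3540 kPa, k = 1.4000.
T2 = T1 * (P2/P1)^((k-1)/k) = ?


(k-1)/k = 0.2857
(P2/P1)^exp = 1.5530
T2 = 451.7590 * 1.5530 = 701.5921 K

701.5921 K


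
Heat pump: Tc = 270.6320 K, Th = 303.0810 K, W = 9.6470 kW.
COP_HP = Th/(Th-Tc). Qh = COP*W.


COP = 303.0810 / 32.4490 = 9.3402
Qh = 9.3402 * 9.6470 = 90.1052 kW

COP = 9.3402, Qh = 90.1052 kW


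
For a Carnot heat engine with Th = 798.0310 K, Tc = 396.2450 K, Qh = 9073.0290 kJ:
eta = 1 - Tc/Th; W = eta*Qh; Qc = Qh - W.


eta = 1 - 396.2450/798.0310 = 0.5035
W = 0.5035 * 9073.0290 = 4568.0131 kJ
Qc = 9073.0290 - 4568.0131 = 4505.0159 kJ

eta = 50.3472%, W = 4568.0131 kJ, Qc = 4505.0159 kJ


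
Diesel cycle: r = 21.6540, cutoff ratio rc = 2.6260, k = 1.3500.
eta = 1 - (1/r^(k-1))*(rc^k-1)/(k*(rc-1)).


r^(k-1) = 2.9339
rc^k = 3.6817
eta = 0.5836 = 58.3594%

58.3594%


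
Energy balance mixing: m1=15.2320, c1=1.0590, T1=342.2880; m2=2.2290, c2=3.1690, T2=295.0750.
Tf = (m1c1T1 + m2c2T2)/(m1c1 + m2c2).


num = 7605.6625
den = 23.1944
Tf = 327.9096 K

327.9096 K


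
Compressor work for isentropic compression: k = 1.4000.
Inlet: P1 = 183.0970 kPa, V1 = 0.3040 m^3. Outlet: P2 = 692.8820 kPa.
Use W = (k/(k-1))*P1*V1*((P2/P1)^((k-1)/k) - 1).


(k-1)/k = 0.2857
(P2/P1)^exp = 1.4626
W = 3.5000 * 183.0970 * 0.3040 * (1.4626 - 1) = 90.1287 kJ

90.1287 kJ


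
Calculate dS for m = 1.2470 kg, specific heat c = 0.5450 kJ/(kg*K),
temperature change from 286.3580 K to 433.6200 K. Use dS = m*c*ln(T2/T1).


T2/T1 = 1.5143
ln(T2/T1) = 0.4149
dS = 1.2470 * 0.5450 * 0.4149 = 0.2820 kJ/K

0.2820 kJ/K


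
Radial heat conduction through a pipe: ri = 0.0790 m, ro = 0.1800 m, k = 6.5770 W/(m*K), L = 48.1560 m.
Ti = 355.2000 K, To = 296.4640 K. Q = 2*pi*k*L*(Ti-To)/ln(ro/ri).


dT = 58.7360 K
ln(ro/ri) = 0.8235
Q = 2*pi*6.5770*48.1560*58.7360 / 0.8235 = 141936.5138 W

141936.5138 W


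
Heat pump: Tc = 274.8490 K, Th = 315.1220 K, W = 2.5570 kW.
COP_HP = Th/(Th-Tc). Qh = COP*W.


COP = 315.1220 / 40.2730 = 7.8246
Qh = 7.8246 * 2.5570 = 20.0076 kW

COP = 7.8246, Qh = 20.0076 kW


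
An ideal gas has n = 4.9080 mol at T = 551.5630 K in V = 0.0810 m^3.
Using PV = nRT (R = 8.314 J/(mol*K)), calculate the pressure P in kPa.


P = nRT/V = 4.9080 * 8.314 * 551.5630 / 0.0810
= 22506.5900 / 0.0810 = 277859.1357 Pa = 277.8591 kPa

277.8591 kPa


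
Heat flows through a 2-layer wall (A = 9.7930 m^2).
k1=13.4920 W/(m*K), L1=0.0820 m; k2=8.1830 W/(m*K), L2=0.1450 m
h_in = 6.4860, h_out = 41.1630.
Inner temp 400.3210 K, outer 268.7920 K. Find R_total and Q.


R_conv_in = 1/(6.4860*9.7930) = 0.0157
R_1 = 0.0820/(13.4920*9.7930) = 0.0006
R_2 = 0.1450/(8.1830*9.7930) = 0.0018
R_conv_out = 1/(41.1630*9.7930) = 0.0025
R_total = 0.0207 K/W
Q = 131.5290 / 0.0207 = 6368.0645 W

R_total = 0.0207 K/W, Q = 6368.0645 W


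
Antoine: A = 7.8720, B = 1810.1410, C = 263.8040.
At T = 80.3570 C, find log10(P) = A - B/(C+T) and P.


C+T = 344.1610
B/(C+T) = 5.2596
log10(P) = 7.8720 - 5.2596 = 2.6124
P = 10^2.6124 = 409.6602 mmHg

409.6602 mmHg


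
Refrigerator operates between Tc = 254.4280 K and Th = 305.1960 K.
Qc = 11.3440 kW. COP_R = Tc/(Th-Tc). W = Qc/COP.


COP = 254.4280 / 50.7680 = 5.0116
W = 11.3440 / 5.0116 = 2.2636 kW

COP = 5.0116, W = 2.2636 kW


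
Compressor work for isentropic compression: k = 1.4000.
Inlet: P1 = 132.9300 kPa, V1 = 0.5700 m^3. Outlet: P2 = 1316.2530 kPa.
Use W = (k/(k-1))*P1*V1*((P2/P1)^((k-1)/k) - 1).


(k-1)/k = 0.2857
(P2/P1)^exp = 1.9253
W = 3.5000 * 132.9300 * 0.5700 * (1.9253 - 1) = 245.3758 kJ

245.3758 kJ


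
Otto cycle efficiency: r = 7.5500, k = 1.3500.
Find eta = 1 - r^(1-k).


r^(k-1) = 2.0290
eta = 1 - 1/2.0290 = 0.5071 = 50.7146%

50.7146%


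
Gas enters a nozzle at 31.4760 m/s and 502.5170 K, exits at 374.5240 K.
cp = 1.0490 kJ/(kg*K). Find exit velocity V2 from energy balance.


dT = 127.9930 K
2*cp*1000*dT = 268529.3140
V1^2 = 990.7386
V2 = sqrt(269520.0526) = 519.1532 m/s

519.1532 m/s


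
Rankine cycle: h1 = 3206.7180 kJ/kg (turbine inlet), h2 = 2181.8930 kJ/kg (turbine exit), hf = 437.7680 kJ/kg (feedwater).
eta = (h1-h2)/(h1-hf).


W = 1024.8250 kJ/kg
Q_in = 2768.9500 kJ/kg
eta = 0.3701 = 37.0113%

eta = 37.0113%


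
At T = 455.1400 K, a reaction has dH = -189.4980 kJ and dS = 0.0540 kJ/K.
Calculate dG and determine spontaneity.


T*dS = 455.1400 * 0.0540 = 24.5776 kJ
dG = -189.4980 - 24.5776 = -214.0756 kJ (spontaneous)

dG = -214.0756 kJ, spontaneous


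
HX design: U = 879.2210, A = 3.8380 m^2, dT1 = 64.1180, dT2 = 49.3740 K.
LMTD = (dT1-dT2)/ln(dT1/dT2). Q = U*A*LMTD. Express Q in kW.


LMTD = 56.4253 K
Q = 879.2210 * 3.8380 * 56.4253 = 190404.4077 W = 190.4044 kW

190.4044 kW


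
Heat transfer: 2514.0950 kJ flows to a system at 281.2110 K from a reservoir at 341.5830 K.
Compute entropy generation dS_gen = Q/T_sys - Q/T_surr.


dS_sys = 2514.0950/281.2110 = 8.9402 kJ/K
dS_surr = -2514.0950/341.5830 = -7.3601 kJ/K
dS_gen = 8.9402 - 7.3601 = 1.5801 kJ/K (irreversible)

dS_gen = 1.5801 kJ/K, irreversible


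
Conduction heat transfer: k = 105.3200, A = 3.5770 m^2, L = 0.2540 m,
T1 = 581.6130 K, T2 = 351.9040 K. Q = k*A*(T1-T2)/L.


dT = 229.7090 K
Q = 105.3200 * 3.5770 * 229.7090 / 0.2540 = 340701.5310 W

340701.5310 W


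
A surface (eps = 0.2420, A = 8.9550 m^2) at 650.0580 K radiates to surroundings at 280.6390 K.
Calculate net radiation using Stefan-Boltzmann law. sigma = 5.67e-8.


T^4 = 1.7857e+11
Tsurr^4 = 6.2029e+09
Q = 0.2420 * 5.67e-8 * 8.9550 * 1.7237e+11 = 21179.6322 W

21179.6322 W


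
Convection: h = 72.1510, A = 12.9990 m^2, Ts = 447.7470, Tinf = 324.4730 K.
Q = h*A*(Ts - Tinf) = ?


dT = 123.2740 K
Q = 72.1510 * 12.9990 * 123.2740 = 115617.5565 W

115617.5565 W


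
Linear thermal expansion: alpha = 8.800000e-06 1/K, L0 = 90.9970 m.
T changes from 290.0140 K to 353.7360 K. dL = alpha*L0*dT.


dT = 63.7220 K
dL = 8.800000e-06 * 90.9970 * 63.7220 = 0.051027 m
L_final = 91.048027 m

dL = 0.051027 m


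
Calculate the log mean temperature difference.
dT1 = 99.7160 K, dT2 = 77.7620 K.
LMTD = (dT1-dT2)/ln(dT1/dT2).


dT1/dT2 = 1.2823
ln(dT1/dT2) = 0.2487
LMTD = 21.9540 / 0.2487 = 88.2845 K

88.2845 K


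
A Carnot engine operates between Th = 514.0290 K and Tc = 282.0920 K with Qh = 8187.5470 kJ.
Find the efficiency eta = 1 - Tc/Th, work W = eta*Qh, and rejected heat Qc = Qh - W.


eta = 1 - 282.0920/514.0290 = 0.4512
W = 0.4512 * 8187.5470 = 3694.3345 kJ
Qc = 8187.5470 - 3694.3345 = 4493.2125 kJ

eta = 45.1214%, W = 3694.3345 kJ, Qc = 4493.2125 kJ


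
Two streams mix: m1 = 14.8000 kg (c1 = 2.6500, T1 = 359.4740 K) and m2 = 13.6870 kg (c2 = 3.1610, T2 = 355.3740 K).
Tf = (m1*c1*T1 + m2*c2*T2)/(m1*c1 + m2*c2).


num = 29473.6867
den = 82.4846
Tf = 357.3235 K

357.3235 K


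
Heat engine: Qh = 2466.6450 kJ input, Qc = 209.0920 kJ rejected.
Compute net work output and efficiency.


W = 2466.6450 - 209.0920 = 2257.5530 kJ
eta = 2257.5530 / 2466.6450 = 0.9152 = 91.5232%

W = 2257.5530 kJ, eta = 91.5232%


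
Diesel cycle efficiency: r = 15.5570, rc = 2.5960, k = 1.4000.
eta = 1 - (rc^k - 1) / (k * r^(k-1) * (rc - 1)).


r^(k-1) = 2.9976
rc^k = 3.8021
eta = 0.5816 = 58.1634%

58.1634%


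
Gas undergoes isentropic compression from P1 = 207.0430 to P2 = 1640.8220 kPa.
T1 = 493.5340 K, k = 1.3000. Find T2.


(k-1)/k = 0.2308
(P2/P1)^exp = 1.6124
T2 = 493.5340 * 1.6124 = 795.7540 K

795.7540 K


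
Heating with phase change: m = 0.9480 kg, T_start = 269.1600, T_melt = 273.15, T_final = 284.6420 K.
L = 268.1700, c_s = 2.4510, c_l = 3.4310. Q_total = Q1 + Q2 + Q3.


Q1 (sensible, solid) = 0.9480 * 2.4510 * 3.9900 = 9.2710 kJ
Q2 (latent) = 0.9480 * 268.1700 = 254.2252 kJ
Q3 (sensible, liquid) = 0.9480 * 3.4310 * 11.4920 = 37.3787 kJ
Q_total = 300.8749 kJ

300.8749 kJ


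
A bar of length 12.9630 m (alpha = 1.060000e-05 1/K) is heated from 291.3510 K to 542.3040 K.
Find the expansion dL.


dT = 250.9530 K
dL = 1.060000e-05 * 12.9630 * 250.9530 = 0.034483 m
L_final = 12.997483 m

dL = 0.034483 m


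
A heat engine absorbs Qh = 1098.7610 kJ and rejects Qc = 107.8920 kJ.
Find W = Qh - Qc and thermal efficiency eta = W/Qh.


W = 1098.7610 - 107.8920 = 990.8690 kJ
eta = 990.8690 / 1098.7610 = 0.9018 = 90.1806%

W = 990.8690 kJ, eta = 90.1806%


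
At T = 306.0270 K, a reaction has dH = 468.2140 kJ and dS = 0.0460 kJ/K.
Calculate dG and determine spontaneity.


T*dS = 306.0270 * 0.0460 = 14.0772 kJ
dG = 468.2140 - 14.0772 = 454.1368 kJ (non-spontaneous)

dG = 454.1368 kJ, non-spontaneous


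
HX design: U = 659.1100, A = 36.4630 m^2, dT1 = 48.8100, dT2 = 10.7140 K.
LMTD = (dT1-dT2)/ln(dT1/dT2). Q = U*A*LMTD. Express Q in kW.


LMTD = 25.1229 K
Q = 659.1100 * 36.4630 * 25.1229 = 603782.4815 W = 603.7825 kW

603.7825 kW


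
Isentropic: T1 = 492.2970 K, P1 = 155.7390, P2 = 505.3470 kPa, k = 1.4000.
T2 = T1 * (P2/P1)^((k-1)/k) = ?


(k-1)/k = 0.2857
(P2/P1)^exp = 1.3998
T2 = 492.2970 * 1.3998 = 689.0998 K

689.0998 K


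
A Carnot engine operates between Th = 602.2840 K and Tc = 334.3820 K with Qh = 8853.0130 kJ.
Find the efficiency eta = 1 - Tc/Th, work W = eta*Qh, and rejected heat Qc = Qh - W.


eta = 1 - 334.3820/602.2840 = 0.4448
W = 0.4448 * 8853.0130 = 3937.9095 kJ
Qc = 8853.0130 - 3937.9095 = 4915.1035 kJ

eta = 44.4810%, W = 3937.9095 kJ, Qc = 4915.1035 kJ


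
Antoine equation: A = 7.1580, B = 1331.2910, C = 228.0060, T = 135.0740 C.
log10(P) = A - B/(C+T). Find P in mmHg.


C+T = 363.0800
B/(C+T) = 3.6667
log10(P) = 7.1580 - 3.6667 = 3.4913
P = 10^3.4913 = 3099.8434 mmHg

3099.8434 mmHg


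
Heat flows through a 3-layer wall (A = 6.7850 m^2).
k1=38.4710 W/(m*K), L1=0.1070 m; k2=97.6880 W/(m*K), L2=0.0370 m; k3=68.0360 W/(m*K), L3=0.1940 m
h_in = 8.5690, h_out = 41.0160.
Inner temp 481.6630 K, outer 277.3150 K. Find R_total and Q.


R_conv_in = 1/(8.5690*6.7850) = 0.0172
R_1 = 0.1070/(38.4710*6.7850) = 0.0004
R_2 = 0.0370/(97.6880*6.7850) = 5.5823e-05
R_3 = 0.1940/(68.0360*6.7850) = 0.0004
R_conv_out = 1/(41.0160*6.7850) = 0.0036
R_total = 0.0217 K/W
Q = 204.3480 / 0.0217 = 9426.0837 W

R_total = 0.0217 K/W, Q = 9426.0837 W


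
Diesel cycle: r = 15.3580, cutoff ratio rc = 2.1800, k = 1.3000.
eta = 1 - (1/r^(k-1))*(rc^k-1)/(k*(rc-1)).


r^(k-1) = 2.2693
rc^k = 2.7542
eta = 0.4961 = 49.6093%

49.6093%


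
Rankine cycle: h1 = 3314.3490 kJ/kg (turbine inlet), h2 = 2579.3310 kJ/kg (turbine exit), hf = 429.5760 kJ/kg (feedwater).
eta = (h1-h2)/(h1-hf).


W = 735.0180 kJ/kg
Q_in = 2884.7730 kJ/kg
eta = 0.2548 = 25.4792%

eta = 25.4792%


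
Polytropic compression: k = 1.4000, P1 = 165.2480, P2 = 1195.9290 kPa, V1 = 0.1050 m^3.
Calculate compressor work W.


(k-1)/k = 0.2857
(P2/P1)^exp = 1.7603
W = 3.5000 * 165.2480 * 0.1050 * (1.7603 - 1) = 46.1731 kJ

46.1731 kJ


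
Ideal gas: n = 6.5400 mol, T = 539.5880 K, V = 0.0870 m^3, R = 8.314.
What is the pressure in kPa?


P = nRT/V = 6.5400 * 8.314 * 539.5880 / 0.0870
= 29339.3205 / 0.0870 = 337233.5689 Pa = 337.2336 kPa

337.2336 kPa


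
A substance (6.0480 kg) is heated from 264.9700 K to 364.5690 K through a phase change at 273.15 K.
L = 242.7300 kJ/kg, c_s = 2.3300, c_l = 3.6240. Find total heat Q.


Q1 (sensible, solid) = 6.0480 * 2.3300 * 8.1800 = 115.2713 kJ
Q2 (latent) = 6.0480 * 242.7300 = 1468.0310 kJ
Q3 (sensible, liquid) = 6.0480 * 3.6240 * 91.4190 = 2003.7173 kJ
Q_total = 3587.0195 kJ

3587.0195 kJ


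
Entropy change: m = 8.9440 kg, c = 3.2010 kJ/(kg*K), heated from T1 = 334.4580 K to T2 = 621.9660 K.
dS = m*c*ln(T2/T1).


T2/T1 = 1.8596
ln(T2/T1) = 0.6204
dS = 8.9440 * 3.2010 * 0.6204 = 17.7612 kJ/K

17.7612 kJ/K


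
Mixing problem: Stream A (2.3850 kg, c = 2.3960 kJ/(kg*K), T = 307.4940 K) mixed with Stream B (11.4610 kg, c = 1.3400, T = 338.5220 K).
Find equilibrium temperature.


num = 6956.0950
den = 21.0722
Tf = 330.1077 K

330.1077 K


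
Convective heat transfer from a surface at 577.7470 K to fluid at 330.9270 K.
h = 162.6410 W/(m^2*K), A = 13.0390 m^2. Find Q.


dT = 246.8200 K
Q = 162.6410 * 13.0390 * 246.8200 = 523425.2501 W

523425.2501 W


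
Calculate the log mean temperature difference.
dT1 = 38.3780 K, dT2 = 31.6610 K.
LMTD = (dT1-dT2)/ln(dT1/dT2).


dT1/dT2 = 1.2122
ln(dT1/dT2) = 0.1924
LMTD = 6.7170 / 0.1924 = 34.9119 K

34.9119 K


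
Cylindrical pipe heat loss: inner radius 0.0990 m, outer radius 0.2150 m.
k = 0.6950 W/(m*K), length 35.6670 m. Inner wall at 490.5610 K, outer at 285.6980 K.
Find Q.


dT = 204.8630 K
ln(ro/ri) = 0.7755
Q = 2*pi*0.6950*35.6670*204.8630 / 0.7755 = 41143.6485 W

41143.6485 W


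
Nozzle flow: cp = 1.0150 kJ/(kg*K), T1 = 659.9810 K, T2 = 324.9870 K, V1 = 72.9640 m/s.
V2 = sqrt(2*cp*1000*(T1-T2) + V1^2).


dT = 334.9940 K
2*cp*1000*dT = 680037.8200
V1^2 = 5323.7453
V2 = sqrt(685361.5653) = 827.8657 m/s

827.8657 m/s


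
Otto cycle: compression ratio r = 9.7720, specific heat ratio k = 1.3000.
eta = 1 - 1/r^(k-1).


r^(k-1) = 1.9815
eta = 1 - 1/1.9815 = 0.4953 = 49.5333%

49.5333%


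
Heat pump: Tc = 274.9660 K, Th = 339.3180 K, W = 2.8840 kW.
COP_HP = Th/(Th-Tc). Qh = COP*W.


COP = 339.3180 / 64.3520 = 5.2728
Qh = 5.2728 * 2.8840 = 15.2069 kW

COP = 5.2728, Qh = 15.2069 kW


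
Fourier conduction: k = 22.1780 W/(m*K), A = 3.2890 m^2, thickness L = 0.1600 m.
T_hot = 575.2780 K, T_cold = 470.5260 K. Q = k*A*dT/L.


dT = 104.7520 K
Q = 22.1780 * 3.2890 * 104.7520 / 0.1600 = 47756.0715 W

47756.0715 W


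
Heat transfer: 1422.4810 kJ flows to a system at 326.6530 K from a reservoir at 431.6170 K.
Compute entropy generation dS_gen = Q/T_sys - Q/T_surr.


dS_sys = 1422.4810/326.6530 = 4.3547 kJ/K
dS_surr = -1422.4810/431.6170 = -3.2957 kJ/K
dS_gen = 4.3547 - 3.2957 = 1.0590 kJ/K (irreversible)

dS_gen = 1.0590 kJ/K, irreversible


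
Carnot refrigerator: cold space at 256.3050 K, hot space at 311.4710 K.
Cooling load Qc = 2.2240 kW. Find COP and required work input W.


COP = 256.3050 / 55.1660 = 4.6461
W = 2.2240 / 4.6461 = 0.4787 kW

COP = 4.6461, W = 0.4787 kW


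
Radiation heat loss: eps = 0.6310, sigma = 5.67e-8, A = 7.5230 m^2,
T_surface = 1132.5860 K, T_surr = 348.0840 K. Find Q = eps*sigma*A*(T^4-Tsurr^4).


T^4 = 1.6455e+12
Tsurr^4 = 1.4680e+10
Q = 0.6310 * 5.67e-8 * 7.5230 * 1.6308e+12 = 438930.9128 W

438930.9128 W


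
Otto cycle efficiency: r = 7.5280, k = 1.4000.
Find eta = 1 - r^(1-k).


r^(k-1) = 2.2422
eta = 1 - 1/2.2422 = 0.5540 = 55.4007%

55.4007%


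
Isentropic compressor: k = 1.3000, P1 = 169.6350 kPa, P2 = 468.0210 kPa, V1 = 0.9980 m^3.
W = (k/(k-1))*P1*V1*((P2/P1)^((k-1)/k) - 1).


(k-1)/k = 0.2308
(P2/P1)^exp = 1.2639
W = 4.3333 * 169.6350 * 0.9980 * (1.2639 - 1) = 193.5984 kJ

193.5984 kJ


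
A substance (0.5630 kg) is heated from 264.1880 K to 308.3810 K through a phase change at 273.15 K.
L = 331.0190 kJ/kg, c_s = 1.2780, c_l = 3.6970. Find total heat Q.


Q1 (sensible, solid) = 0.5630 * 1.2780 * 8.9620 = 6.4483 kJ
Q2 (latent) = 0.5630 * 331.0190 = 186.3637 kJ
Q3 (sensible, liquid) = 0.5630 * 3.6970 * 35.2310 = 73.3302 kJ
Q_total = 266.1422 kJ

266.1422 kJ


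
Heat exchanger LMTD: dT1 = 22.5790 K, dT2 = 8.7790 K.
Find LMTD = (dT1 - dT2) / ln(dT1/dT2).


dT1/dT2 = 2.5719
ln(dT1/dT2) = 0.9447
LMTD = 13.8000 / 0.9447 = 14.6085 K

14.6085 K


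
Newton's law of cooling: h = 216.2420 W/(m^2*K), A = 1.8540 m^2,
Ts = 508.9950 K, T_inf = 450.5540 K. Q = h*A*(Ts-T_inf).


dT = 58.4410 K
Q = 216.2420 * 1.8540 * 58.4410 = 23429.7372 W

23429.7372 W


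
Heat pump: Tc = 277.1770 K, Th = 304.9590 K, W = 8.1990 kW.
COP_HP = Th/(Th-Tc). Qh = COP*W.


COP = 304.9590 / 27.7820 = 10.9769
Qh = 10.9769 * 8.1990 = 89.9992 kW

COP = 10.9769, Qh = 89.9992 kW


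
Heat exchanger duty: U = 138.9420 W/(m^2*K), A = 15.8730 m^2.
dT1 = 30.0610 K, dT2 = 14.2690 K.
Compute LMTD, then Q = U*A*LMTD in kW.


LMTD = 21.1934 K
Q = 138.9420 * 15.8730 * 21.1934 = 46740.3789 W = 46.7404 kW

46.7404 kW


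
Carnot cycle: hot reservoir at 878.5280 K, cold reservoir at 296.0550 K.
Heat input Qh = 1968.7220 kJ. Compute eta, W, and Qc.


eta = 1 - 296.0550/878.5280 = 0.6630
W = 0.6630 * 1968.7220 = 1305.2827 kJ
Qc = 1968.7220 - 1305.2827 = 663.4393 kJ

eta = 66.3010%, W = 1305.2827 kJ, Qc = 663.4393 kJ


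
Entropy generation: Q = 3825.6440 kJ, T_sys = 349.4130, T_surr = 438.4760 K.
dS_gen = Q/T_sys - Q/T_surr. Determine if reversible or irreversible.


dS_sys = 3825.6440/349.4130 = 10.9488 kJ/K
dS_surr = -3825.6440/438.4760 = -8.7249 kJ/K
dS_gen = 10.9488 - 8.7249 = 2.2239 kJ/K (irreversible)

dS_gen = 2.2239 kJ/K, irreversible


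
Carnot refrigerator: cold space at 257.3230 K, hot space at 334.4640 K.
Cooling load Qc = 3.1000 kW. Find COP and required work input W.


COP = 257.3230 / 77.1410 = 3.3357
W = 3.1000 / 3.3357 = 0.9293 kW

COP = 3.3357, W = 0.9293 kW


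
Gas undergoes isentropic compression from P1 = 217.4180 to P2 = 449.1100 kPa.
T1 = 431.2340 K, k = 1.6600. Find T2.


(k-1)/k = 0.3976
(P2/P1)^exp = 1.3343
T2 = 431.2340 * 1.3343 = 575.4091 K

575.4091 K


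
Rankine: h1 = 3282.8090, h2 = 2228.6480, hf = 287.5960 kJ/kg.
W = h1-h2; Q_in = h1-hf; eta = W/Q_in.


W = 1054.1610 kJ/kg
Q_in = 2995.2130 kJ/kg
eta = 0.3519 = 35.1949%

eta = 35.1949%


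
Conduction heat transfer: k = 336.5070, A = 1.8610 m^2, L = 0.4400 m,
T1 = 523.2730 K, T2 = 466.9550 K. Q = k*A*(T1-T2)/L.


dT = 56.3180 K
Q = 336.5070 * 1.8610 * 56.3180 / 0.4400 = 80155.8129 W

80155.8129 W


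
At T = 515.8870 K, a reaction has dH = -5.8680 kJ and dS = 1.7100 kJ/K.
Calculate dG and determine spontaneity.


T*dS = 515.8870 * 1.7100 = 882.1668 kJ
dG = -5.8680 - 882.1668 = -888.0348 kJ (spontaneous)

dG = -888.0348 kJ, spontaneous


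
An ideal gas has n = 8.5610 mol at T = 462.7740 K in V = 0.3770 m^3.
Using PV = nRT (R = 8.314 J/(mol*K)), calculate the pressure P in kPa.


P = nRT/V = 8.5610 * 8.314 * 462.7740 / 0.3770
= 32938.4735 / 0.3770 = 87369.9562 Pa = 87.3700 kPa

87.3700 kPa
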